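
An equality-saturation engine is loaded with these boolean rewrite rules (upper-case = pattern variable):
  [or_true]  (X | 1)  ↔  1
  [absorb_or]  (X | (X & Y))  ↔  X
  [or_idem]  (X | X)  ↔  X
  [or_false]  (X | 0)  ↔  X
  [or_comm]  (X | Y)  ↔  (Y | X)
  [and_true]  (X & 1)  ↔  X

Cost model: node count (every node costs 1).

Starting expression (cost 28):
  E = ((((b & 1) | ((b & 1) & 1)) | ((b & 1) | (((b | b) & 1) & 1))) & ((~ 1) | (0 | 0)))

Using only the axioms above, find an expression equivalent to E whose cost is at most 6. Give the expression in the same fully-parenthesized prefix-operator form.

(1) (b | b)  =[or_idem →]=  b    ⊢ ((((b & 1) | ((b & 1) & 1)) | ((b & 1) | ((b & 1) & 1))) & ((~ 1) | (0 | 0)))
(2) (((b & 1) | ((b & 1) & 1)) | ((b & 1) | ((b & 1) & 1)))  =[or_idem →]=  ((b & 1) | ((b & 1) & 1))    ⊢ (((b & 1) | ((b & 1) & 1)) & ((~ 1) | (0 | 0)))
(3) ((b & 1) | ((b & 1) & 1))  =[absorb_or →]=  (b & 1)    ⊢ ((b & 1) & ((~ 1) | (0 | 0)))
(4) (0 | 0)  =[or_false →]=  0    ⊢ ((b & 1) & ((~ 1) | 0))
(5) ((~ 1) | 0)  =[or_false →]=  (~ 1)    ⊢ cost 6, within 6

((b & 1) & (~ 1))   [cost 6]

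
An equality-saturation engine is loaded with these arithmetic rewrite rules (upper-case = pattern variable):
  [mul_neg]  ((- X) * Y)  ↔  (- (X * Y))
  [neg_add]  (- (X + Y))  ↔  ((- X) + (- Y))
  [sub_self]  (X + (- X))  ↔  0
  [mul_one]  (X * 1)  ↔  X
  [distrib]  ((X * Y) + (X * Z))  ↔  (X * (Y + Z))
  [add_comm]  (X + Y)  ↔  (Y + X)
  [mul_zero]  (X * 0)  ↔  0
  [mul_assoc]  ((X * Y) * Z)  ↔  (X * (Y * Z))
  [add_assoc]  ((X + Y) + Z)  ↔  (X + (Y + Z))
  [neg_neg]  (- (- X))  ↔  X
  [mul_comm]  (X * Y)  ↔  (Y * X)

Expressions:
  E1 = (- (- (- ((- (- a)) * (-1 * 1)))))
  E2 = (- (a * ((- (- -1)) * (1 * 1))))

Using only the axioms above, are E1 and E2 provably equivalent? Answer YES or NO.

YES

(1) (- (- (- ((- (- a)) * (-1 * 1)))))  =[neg_neg →]=  (- ((- (- a)) * (-1 * 1)))
(2) (- (- a))  =[neg_neg →]=  a    ⊢ (- (a * (-1 * 1)))
(3) (-1 * 1)  =[mul_one →]=  -1    ⊢ (- (a * -1))
(4) -1  =[neg_neg ←]=  (- (- -1))    ⊢ (- (a * (- (- -1))))
(5) (- (- -1))  =[mul_one ←]=  ((- (- -1)) * 1)    ⊢ (- (a * ((- (- -1)) * 1)))
(6) 1  =[mul_one ←]=  (1 * 1)    ⊢ E2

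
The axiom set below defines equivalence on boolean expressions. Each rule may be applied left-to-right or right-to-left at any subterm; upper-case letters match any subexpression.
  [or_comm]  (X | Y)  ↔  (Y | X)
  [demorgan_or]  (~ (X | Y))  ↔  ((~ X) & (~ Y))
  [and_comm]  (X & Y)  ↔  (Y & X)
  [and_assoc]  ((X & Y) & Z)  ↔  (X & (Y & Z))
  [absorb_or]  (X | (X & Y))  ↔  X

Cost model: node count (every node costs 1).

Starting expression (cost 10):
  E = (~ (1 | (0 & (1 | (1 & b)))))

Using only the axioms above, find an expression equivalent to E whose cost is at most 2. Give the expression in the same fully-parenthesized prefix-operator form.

(~ 1)   [cost 2]

step 1: absorb_or (→) rewrites (1 | (1 & b)) into 1, now (~ (1 | (0 & 1)))
step 2: and_comm (→) rewrites (0 & 1) into (1 & 0), now (~ (1 | (1 & 0)))
step 3: absorb_or (→) rewrites (1 | (1 & 0)) into 1, reaching cost 2 (bound 2)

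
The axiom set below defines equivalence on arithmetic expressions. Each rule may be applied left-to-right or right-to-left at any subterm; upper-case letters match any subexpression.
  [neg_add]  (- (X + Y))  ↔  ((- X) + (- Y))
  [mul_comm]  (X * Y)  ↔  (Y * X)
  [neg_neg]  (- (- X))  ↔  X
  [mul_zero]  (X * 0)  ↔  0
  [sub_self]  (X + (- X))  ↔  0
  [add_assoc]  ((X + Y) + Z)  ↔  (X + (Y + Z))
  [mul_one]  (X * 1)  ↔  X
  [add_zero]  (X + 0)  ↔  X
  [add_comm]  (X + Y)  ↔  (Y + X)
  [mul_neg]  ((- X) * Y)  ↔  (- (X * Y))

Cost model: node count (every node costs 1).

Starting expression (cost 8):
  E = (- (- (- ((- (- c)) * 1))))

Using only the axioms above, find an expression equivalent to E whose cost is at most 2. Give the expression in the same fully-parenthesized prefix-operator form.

step 1: neg_neg (→) rewrites (- (- c)) into c, now (- (- (- (c * 1))))
step 2: mul_one (→) rewrites (c * 1) into c, now (- (- (- c)))
step 3: neg_neg (→) rewrites (- (- (- c))) into (- c), reaching cost 2 (bound 2)

(- c)   [cost 2]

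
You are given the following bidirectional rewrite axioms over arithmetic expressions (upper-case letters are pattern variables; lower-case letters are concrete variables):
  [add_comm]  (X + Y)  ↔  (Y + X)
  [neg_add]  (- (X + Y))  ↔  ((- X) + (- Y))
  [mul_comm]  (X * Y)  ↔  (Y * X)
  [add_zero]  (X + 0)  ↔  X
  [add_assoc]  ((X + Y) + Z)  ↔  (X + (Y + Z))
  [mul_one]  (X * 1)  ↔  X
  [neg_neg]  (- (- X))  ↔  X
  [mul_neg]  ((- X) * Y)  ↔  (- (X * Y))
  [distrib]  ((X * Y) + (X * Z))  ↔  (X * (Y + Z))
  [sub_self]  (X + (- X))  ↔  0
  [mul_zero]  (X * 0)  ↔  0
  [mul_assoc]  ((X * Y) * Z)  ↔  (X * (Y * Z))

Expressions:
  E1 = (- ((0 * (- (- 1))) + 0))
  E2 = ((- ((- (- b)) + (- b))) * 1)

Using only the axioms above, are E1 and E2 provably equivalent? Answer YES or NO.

1. [add_zero →] ((0 * (- (- 1))) + 0)  →  (0 * (- (- 1)));  E1 = (- (0 * (- (- 1))))
2. [neg_neg →] (- (- 1))  →  1;  E1 = (- (0 * 1))
3. [mul_one →] (0 * 1)  →  0;  E1 = (- 0)
4. [sub_self ←] 0  →  (b + (- b));  E1 = (- (b + (- b)))
5. [mul_one ←] (- (b + (- b)))  →  ((- (b + (- b))) * 1)
6. [neg_neg ←] b  →  (- (- b));  this is E2

YES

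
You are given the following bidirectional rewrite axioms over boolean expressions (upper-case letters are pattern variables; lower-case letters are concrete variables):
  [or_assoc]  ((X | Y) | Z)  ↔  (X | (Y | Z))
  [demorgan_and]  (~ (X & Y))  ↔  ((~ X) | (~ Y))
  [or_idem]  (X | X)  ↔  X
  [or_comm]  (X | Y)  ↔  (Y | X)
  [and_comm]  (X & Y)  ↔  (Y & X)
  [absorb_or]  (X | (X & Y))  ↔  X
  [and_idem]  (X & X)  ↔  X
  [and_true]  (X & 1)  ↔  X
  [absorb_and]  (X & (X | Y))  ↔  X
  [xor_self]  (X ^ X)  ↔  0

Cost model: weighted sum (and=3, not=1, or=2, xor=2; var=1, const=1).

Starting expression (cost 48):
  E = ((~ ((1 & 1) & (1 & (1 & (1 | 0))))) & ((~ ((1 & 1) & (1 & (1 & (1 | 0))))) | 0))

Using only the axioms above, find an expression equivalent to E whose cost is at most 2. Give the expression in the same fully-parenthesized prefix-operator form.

step 1: absorb_and (→) rewrites ((~ ((1 & 1) & (1 & (1 & (1 | 0))))) & ((~ ((1 & 1) & (1 & (1 & (1 | 0))))) | 0)) into (~ ((1 & 1) & (1 & (1 & (1 | 0)))))
step 2: absorb_and (→) rewrites (1 & (1 | 0)) into 1, now (~ ((1 & 1) & (1 & 1)))
step 3: and_idem (→) rewrites ((1 & 1) & (1 & 1)) into (1 & 1), now (~ (1 & 1))
step 4: and_true (→) rewrites (1 & 1) into 1, reaching cost 2 (bound 2)

(~ 1)   [cost 2]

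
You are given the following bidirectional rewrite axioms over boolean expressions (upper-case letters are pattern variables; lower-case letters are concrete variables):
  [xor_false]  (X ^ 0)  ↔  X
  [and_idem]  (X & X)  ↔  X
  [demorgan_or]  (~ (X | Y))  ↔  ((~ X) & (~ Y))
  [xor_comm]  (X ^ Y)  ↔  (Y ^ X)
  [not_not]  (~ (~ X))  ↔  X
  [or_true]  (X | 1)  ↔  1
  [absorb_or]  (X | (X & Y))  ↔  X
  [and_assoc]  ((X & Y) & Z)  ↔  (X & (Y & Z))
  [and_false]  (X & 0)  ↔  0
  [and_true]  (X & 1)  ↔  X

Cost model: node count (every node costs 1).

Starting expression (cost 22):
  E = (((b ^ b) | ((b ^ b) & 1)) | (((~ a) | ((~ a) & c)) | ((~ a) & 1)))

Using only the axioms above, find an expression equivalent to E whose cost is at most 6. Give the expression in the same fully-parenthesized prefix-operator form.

((b ^ b) | (~ a))   [cost 6]

(1) ((~ a) | ((~ a) & c))  =[absorb_or →]=  (~ a)    ⊢ (((b ^ b) | ((b ^ b) & 1)) | ((~ a) | ((~ a) & 1)))
(2) ((b ^ b) | ((b ^ b) & 1))  =[absorb_or →]=  (b ^ b)    ⊢ ((b ^ b) | ((~ a) | ((~ a) & 1)))
(3) ((~ a) | ((~ a) & 1))  =[absorb_or →]=  (~ a)    ⊢ cost 6, within 6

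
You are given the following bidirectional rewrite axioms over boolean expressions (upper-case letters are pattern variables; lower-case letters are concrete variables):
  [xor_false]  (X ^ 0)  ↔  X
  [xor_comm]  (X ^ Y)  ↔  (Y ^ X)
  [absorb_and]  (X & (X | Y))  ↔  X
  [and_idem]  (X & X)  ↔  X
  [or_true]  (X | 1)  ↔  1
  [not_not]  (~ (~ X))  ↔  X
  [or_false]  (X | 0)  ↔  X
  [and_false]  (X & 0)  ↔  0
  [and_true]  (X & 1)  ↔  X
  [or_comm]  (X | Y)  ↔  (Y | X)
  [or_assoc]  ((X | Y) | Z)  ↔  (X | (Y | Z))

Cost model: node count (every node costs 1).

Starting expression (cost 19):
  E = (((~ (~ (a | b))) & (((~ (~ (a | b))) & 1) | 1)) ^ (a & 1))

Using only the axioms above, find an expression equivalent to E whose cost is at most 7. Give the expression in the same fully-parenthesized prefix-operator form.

((a | b) ^ (a & 1))   [cost 7]

(1) ((~ (~ (a | b))) & 1)  =[and_true →]=  (~ (~ (a | b)))    ⊢ (((~ (~ (a | b))) & ((~ (~ (a | b))) | 1)) ^ (a & 1))
(2) ((~ (~ (a | b))) & ((~ (~ (a | b))) | 1))  =[absorb_and →]=  (~ (~ (a | b)))    ⊢ ((~ (~ (a | b))) ^ (a & 1))
(3) (~ (~ (a | b)))  =[not_not →]=  (a | b)    ⊢ cost 7, within 7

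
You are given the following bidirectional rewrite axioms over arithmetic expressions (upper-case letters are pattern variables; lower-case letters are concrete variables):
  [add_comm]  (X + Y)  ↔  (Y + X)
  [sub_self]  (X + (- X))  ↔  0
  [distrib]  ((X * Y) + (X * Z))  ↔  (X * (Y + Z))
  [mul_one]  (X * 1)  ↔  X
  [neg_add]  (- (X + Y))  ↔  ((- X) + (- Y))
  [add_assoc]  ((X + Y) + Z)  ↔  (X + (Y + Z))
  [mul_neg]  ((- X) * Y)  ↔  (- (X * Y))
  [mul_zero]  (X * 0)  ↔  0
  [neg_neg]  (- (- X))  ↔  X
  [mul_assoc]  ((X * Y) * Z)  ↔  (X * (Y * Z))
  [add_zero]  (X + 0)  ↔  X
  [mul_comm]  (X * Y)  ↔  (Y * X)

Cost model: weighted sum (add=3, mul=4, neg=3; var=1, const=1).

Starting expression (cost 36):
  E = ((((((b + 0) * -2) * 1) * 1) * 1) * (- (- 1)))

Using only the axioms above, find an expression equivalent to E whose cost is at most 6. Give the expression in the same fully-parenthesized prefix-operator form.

(b * -2)   [cost 6]

(1) (((((b + 0) * -2) * 1) * 1) * 1)  =[mul_one →]=  ((((b + 0) * -2) * 1) * 1)    ⊢ (((((b + 0) * -2) * 1) * 1) * (- (- 1)))
(2) (((b + 0) * -2) * 1)  =[mul_one →]=  ((b + 0) * -2)    ⊢ ((((b + 0) * -2) * 1) * (- (- 1)))
(3) (- (- 1))  =[neg_neg →]=  1    ⊢ ((((b + 0) * -2) * 1) * 1)
(4) ((((b + 0) * -2) * 1) * 1)  =[mul_one →]=  (((b + 0) * -2) * 1)
(5) (((b + 0) * -2) * 1)  =[mul_one →]=  ((b + 0) * -2)
(6) (b + 0)  =[add_zero →]=  b    ⊢ cost 6, within 6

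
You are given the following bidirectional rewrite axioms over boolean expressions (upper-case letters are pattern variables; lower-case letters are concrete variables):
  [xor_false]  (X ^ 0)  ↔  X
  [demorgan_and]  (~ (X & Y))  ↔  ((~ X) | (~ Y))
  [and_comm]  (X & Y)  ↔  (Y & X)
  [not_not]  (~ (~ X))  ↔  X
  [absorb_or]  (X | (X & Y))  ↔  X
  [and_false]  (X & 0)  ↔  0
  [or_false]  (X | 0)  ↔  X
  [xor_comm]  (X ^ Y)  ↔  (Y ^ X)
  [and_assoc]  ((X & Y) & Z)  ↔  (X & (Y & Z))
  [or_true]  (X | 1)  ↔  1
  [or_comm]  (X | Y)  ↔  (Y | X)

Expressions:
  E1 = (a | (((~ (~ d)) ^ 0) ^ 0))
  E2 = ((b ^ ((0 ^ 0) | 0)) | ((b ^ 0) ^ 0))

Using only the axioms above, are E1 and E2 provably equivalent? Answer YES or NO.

All listed rules preserve value, hence provable equivalence implies equal values everywhere; look for a separating assignment.
a=0, b=0, d=1 gives E1 ↦ 1, E2 ↦ 0; values differ ⇒ not provably equivalent.

NO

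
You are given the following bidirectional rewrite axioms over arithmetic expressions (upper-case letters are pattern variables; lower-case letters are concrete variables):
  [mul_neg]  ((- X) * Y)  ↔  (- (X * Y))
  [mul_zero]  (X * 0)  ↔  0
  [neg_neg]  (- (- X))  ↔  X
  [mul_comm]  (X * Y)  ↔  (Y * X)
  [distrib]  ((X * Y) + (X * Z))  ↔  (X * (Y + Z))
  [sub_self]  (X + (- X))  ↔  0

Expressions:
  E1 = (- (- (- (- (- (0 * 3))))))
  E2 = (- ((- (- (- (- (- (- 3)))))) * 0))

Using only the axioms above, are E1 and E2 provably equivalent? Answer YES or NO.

YES

1. [neg_neg →] (- (- (- (- (- (0 * 3))))))  →  (- (- (- (0 * 3))))
2. [mul_comm →] (0 * 3)  →  (3 * 0);  E1 = (- (- (- (3 * 0))))
3. [neg_neg →] (- (- (3 * 0)))  →  (3 * 0);  E1 = (- (3 * 0))
4. [neg_neg ←] 3  →  (- (- 3));  E1 = (- ((- (- 3)) * 0))
5. [neg_neg ←] (- (- 3))  →  (- (- (- (- 3))));  E1 = (- ((- (- (- (- 3)))) * 0))
6. [neg_neg ←] (- 3)  →  (- (- (- 3)));  this is E2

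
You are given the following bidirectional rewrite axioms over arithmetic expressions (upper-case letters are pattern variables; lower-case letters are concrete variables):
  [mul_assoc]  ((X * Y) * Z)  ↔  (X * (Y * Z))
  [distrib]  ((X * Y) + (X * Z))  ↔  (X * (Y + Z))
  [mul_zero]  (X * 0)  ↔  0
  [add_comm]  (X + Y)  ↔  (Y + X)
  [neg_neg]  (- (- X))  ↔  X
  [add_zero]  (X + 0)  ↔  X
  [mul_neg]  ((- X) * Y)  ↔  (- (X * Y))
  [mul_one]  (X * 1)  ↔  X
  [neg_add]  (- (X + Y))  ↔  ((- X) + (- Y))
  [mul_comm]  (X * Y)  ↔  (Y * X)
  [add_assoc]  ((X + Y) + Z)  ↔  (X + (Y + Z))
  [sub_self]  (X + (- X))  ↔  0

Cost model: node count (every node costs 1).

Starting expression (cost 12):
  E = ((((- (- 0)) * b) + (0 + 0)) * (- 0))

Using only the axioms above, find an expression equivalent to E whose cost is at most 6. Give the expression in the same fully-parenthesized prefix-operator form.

1. [neg_neg →] (- (- 0))  →  0;  E = (((0 * b) + (0 + 0)) * (- 0))
2. [add_zero →] (0 + 0)  →  0;  E = (((0 * b) + 0) * (- 0))
3. [add_zero →] ((0 * b) + 0)  →  (0 * b);  cost 6 ≤ 6, done

((0 * b) * (- 0))   [cost 6]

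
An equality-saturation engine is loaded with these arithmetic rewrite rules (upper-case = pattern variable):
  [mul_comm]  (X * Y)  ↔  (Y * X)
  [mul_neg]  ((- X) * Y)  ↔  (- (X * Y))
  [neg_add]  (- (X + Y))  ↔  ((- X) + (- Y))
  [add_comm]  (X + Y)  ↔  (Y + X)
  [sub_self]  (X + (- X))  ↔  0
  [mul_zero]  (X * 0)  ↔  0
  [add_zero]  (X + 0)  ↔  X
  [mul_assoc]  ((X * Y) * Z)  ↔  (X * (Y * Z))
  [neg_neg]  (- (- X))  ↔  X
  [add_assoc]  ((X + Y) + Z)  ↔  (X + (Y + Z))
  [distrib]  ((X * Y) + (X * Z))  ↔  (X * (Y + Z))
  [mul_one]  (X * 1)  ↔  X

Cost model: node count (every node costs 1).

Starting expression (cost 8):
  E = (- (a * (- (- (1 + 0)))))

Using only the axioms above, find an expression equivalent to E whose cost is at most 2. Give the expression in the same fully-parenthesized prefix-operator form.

(- a)   [cost 2]

1. [neg_neg →] (- (- (1 + 0)))  →  (1 + 0);  E = (- (a * (1 + 0)))
2. [add_zero →] (1 + 0)  →  1;  E = (- (a * 1))
3. [mul_one →] (a * 1)  →  a;  cost 2 ≤ 2, done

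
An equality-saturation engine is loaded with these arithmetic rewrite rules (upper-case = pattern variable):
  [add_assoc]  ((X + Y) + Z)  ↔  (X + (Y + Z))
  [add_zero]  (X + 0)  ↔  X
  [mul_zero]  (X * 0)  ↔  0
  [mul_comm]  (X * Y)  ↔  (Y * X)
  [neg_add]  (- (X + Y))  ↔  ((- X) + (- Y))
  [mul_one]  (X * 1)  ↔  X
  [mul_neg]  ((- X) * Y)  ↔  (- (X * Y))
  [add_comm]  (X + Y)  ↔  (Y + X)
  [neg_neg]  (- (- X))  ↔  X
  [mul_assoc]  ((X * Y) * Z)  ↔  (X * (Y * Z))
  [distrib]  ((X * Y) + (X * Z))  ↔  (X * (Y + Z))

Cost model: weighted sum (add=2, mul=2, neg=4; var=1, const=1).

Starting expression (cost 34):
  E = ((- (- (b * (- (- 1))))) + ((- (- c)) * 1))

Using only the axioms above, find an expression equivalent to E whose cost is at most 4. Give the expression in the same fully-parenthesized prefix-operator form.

step 1: neg_neg (→) rewrites (- (- 1)) into 1, now ((- (- (b * 1))) + ((- (- c)) * 1))
step 2: neg_neg (→) rewrites (- (- c)) into c, now ((- (- (b * 1))) + (c * 1))
step 3: neg_neg (→) rewrites (- (- (b * 1))) into (b * 1), now ((b * 1) + (c * 1))
step 4: mul_one (→) rewrites (c * 1) into c, now ((b * 1) + c)
step 5: mul_one (→) rewrites (b * 1) into b, reaching cost 4 (bound 4)

(b + c)   [cost 4]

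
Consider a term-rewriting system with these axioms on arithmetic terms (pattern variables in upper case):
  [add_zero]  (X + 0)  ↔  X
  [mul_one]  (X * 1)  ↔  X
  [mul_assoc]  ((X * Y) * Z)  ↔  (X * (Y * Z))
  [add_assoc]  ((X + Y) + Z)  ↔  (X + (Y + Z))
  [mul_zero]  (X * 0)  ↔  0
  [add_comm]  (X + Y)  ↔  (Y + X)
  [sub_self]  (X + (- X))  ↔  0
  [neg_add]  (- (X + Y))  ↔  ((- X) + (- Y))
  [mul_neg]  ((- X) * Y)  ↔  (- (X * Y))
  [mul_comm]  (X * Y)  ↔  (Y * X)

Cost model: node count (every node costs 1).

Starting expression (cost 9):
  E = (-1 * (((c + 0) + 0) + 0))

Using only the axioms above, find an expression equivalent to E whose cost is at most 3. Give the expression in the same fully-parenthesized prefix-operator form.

1. [add_zero →] (((c + 0) + 0) + 0)  →  ((c + 0) + 0);  E = (-1 * ((c + 0) + 0))
2. [add_zero →] ((c + 0) + 0)  →  (c + 0);  E = (-1 * (c + 0))
3. [add_zero →] (c + 0)  →  c;  cost 3 ≤ 3, done

(-1 * c)   [cost 3]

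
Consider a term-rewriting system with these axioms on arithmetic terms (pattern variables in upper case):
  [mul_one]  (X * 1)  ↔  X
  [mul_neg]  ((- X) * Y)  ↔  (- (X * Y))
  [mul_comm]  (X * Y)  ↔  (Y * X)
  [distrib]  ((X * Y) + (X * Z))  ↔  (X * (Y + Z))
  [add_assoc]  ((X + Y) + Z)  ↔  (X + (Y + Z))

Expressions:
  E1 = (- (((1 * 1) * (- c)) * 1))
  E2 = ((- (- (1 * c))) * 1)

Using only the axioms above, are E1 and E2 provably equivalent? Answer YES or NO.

YES

1. [mul_one →] (((1 * 1) * (- c)) * 1)  →  ((1 * 1) * (- c));  E1 = (- ((1 * 1) * (- c)))
2. [mul_one →] (1 * 1)  →  1;  E1 = (- (1 * (- c)))
3. [mul_comm →] (1 * (- c))  →  ((- c) * 1);  E1 = (- ((- c) * 1))
4. [mul_one →] ((- c) * 1)  →  (- c);  E1 = (- (- c))
5. [mul_one ←] (- (- c))  →  ((- (- c)) * 1)
6. [mul_one ←] c  →  (c * 1);  E1 = ((- (- (c * 1))) * 1)
7. [mul_comm →] (c * 1)  →  (1 * c);  this is E2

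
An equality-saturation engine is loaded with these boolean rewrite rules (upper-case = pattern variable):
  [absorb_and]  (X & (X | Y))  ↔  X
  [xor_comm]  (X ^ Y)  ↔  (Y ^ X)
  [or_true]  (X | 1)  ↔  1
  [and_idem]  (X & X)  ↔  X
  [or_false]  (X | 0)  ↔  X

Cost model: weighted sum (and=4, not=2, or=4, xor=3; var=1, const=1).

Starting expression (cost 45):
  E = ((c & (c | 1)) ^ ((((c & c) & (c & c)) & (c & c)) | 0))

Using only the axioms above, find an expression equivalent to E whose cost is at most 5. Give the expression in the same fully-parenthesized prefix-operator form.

1. [or_false →] ((((c & c) & (c & c)) & (c & c)) | 0)  →  (((c & c) & (c & c)) & (c & c));  E = ((c & (c | 1)) ^ (((c & c) & (c & c)) & (c & c)))
2. [absorb_and →] (c & (c | 1))  →  c;  E = (c ^ (((c & c) & (c & c)) & (c & c)))
3. [and_idem →] ((c & c) & (c & c))  →  (c & c);  E = (c ^ ((c & c) & (c & c)))
4. [and_idem →] ((c & c) & (c & c))  →  (c & c);  E = (c ^ (c & c))
5. [and_idem →] (c & c)  →  c;  cost 5 ≤ 5, done

(c ^ c)   [cost 5]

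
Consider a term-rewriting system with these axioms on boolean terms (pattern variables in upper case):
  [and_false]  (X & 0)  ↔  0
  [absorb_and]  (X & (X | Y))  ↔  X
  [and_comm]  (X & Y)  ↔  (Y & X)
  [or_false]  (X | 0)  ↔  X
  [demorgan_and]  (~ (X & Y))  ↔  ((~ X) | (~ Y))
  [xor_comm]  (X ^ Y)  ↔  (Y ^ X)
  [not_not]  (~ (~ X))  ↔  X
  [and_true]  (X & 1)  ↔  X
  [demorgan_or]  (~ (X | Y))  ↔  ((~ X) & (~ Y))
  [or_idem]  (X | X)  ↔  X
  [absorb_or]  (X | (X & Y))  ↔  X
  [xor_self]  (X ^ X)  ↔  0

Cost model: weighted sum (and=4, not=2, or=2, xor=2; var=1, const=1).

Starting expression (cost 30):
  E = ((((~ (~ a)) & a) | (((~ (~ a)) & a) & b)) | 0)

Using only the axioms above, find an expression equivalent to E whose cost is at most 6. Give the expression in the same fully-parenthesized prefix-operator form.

1. [absorb_or →] (((~ (~ a)) & a) | (((~ (~ a)) & a) & b))  →  ((~ (~ a)) & a);  E = (((~ (~ a)) & a) | 0)
2. [or_false →] (((~ (~ a)) & a) | 0)  →  ((~ (~ a)) & a)
3. [not_not →] (~ (~ a))  →  a;  cost 6 ≤ 6, done

(a & a)   [cost 6]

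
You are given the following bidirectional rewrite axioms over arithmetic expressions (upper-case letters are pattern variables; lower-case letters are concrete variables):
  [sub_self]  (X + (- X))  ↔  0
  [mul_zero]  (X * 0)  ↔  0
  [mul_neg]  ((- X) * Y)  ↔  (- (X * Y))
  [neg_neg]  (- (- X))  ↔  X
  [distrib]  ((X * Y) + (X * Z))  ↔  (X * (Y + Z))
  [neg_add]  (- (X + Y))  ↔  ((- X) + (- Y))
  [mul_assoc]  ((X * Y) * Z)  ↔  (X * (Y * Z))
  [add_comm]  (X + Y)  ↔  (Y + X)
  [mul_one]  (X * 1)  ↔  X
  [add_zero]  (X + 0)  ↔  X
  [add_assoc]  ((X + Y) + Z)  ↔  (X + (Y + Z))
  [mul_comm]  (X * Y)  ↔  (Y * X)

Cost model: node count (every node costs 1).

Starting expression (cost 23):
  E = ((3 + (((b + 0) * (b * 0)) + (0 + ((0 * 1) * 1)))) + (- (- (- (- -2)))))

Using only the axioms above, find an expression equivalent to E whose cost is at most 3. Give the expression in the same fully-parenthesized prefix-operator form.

(3 + -2)   [cost 3]

1. [mul_one →] ((0 * 1) * 1)  →  (0 * 1);  E = ((3 + (((b + 0) * (b * 0)) + (0 + (0 * 1)))) + (- (- (- (- -2)))))
2. [neg_neg →] (- (- (- (- -2))))  →  (- (- -2));  E = ((3 + (((b + 0) * (b * 0)) + (0 + (0 * 1)))) + (- (- -2)))
3. [mul_zero →] (b * 0)  →  0;  E = ((3 + (((b + 0) * 0) + (0 + (0 * 1)))) + (- (- -2)))
4. [add_zero →] (b + 0)  →  b;  E = ((3 + ((b * 0) + (0 + (0 * 1)))) + (- (- -2)))
5. [mul_one →] (0 * 1)  →  0;  E = ((3 + ((b * 0) + (0 + 0))) + (- (- -2)))
6. [neg_neg →] (- (- -2))  →  -2;  E = ((3 + ((b * 0) + (0 + 0))) + -2)
7. [mul_zero →] (b * 0)  →  0;  E = ((3 + (0 + (0 + 0))) + -2)
8. [add_zero →] (0 + 0)  →  0;  E = ((3 + (0 + 0)) + -2)
9. [add_zero →] (0 + 0)  →  0;  E = ((3 + 0) + -2)
10. [add_zero →] (3 + 0)  →  3;  cost 3 ≤ 3, done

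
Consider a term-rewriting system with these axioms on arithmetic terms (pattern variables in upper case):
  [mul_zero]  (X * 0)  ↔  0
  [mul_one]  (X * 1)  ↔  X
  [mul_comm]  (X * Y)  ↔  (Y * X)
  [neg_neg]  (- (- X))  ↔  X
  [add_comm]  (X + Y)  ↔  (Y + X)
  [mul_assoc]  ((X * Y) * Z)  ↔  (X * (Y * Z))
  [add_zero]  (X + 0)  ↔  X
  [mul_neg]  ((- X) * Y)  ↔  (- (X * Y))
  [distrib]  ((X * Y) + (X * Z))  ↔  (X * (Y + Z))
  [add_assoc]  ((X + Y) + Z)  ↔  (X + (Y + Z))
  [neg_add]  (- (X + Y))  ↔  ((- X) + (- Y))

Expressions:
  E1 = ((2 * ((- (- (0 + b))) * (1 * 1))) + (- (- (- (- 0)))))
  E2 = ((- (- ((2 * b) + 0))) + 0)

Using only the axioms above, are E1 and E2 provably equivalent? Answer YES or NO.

1. [neg_neg →] (- (- (0 + b)))  →  (0 + b);  E1 = ((2 * ((0 + b) * (1 * 1))) + (- (- (- (- 0)))))
2. [mul_comm →] (2 * ((0 + b) * (1 * 1)))  →  (((0 + b) * (1 * 1)) * 2);  E1 = ((((0 + b) * (1 * 1)) * 2) + (- (- (- (- 0)))))
3. [mul_one →] (1 * 1)  →  1;  E1 = ((((0 + b) * 1) * 2) + (- (- (- (- 0)))))
4. [add_comm →] (0 + b)  →  (b + 0);  E1 = ((((b + 0) * 1) * 2) + (- (- (- (- 0)))))
5. [add_zero →] (b + 0)  →  b;  E1 = (((b * 1) * 2) + (- (- (- (- 0)))))
6. [neg_neg →] (- (- (- 0)))  →  (- 0);  E1 = (((b * 1) * 2) + (- (- 0)))
7. [mul_one →] (b * 1)  →  b;  E1 = ((b * 2) + (- (- 0)))
8. [neg_neg →] (- (- 0))  →  0;  E1 = ((b * 2) + 0)
9. [add_zero ←] ((b * 2) + 0)  →  (((b * 2) + 0) + 0)
10. [mul_comm →] (b * 2)  →  (2 * b);  E1 = (((2 * b) + 0) + 0)
11. [neg_neg ←] ((2 * b) + 0)  →  (- (- ((2 * b) + 0)));  this is E2

YES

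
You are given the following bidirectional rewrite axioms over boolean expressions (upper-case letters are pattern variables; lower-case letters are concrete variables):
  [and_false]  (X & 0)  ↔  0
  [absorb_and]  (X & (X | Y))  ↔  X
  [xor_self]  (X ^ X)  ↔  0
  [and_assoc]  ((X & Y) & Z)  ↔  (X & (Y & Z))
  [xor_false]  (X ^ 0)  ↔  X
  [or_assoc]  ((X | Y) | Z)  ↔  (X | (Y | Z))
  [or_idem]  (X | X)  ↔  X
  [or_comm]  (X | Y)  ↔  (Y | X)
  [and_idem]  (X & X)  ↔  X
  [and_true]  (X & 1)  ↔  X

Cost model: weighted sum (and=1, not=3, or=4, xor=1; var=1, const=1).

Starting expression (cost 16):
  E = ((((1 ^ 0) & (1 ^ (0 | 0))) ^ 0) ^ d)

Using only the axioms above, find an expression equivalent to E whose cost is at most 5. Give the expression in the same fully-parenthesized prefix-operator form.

step 1: or_idem (→) rewrites (0 | 0) into 0, now ((((1 ^ 0) & (1 ^ 0)) ^ 0) ^ d)
step 2: and_idem (→) rewrites ((1 ^ 0) & (1 ^ 0)) into (1 ^ 0), now (((1 ^ 0) ^ 0) ^ d)
step 3: xor_false (→) rewrites (1 ^ 0) into 1, reaching cost 5 (bound 5)

((1 ^ 0) ^ d)   [cost 5]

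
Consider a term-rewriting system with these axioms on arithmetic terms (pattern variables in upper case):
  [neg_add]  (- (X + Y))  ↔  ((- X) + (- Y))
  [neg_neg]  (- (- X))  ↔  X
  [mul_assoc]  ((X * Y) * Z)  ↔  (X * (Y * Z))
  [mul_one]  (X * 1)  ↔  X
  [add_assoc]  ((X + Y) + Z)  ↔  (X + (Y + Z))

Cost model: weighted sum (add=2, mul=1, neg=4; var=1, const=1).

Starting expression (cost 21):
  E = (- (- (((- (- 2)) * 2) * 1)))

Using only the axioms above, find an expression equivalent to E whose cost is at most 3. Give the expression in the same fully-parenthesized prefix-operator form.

1. [neg_neg →] (- (- (((- (- 2)) * 2) * 1)))  →  (((- (- 2)) * 2) * 1)
2. [mul_one →] (((- (- 2)) * 2) * 1)  →  ((- (- 2)) * 2)
3. [neg_neg →] (- (- 2))  →  2;  cost 3 ≤ 3, done

(2 * 2)   [cost 3]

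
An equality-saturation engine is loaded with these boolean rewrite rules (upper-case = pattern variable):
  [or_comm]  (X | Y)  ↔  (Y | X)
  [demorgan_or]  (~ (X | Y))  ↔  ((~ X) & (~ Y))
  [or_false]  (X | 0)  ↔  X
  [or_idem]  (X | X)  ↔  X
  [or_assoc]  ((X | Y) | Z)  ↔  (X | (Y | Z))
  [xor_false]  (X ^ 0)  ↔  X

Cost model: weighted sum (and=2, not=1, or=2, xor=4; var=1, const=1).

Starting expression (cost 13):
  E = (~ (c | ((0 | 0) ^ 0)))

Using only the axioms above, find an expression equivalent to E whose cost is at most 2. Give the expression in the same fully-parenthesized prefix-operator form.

(1) ((0 | 0) ^ 0)  =[xor_false →]=  (0 | 0)    ⊢ (~ (c | (0 | 0)))
(2) (0 | 0)  =[or_false →]=  0    ⊢ (~ (c | 0))
(3) (c | 0)  =[or_false →]=  c    ⊢ cost 2, within 2

(~ c)   [cost 2]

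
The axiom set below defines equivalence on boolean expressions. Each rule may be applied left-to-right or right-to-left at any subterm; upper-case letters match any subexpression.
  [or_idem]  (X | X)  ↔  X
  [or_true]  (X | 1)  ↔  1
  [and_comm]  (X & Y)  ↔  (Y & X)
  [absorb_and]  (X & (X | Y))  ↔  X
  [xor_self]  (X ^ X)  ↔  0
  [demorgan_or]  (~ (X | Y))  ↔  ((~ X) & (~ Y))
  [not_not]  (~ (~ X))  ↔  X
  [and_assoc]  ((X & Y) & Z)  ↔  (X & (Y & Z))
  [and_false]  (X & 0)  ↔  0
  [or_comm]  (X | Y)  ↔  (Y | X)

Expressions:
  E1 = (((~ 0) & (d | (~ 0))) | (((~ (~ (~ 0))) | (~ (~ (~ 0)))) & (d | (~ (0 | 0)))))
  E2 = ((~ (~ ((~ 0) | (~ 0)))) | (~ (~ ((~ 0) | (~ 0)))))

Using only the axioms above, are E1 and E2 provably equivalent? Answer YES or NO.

(1) ((~ (~ (~ 0))) | (~ (~ (~ 0))))  =[or_idem →]=  (~ (~ (~ 0)))    ⊢ (((~ 0) & (d | (~ 0))) | ((~ (~ (~ 0))) & (d | (~ (0 | 0)))))
(2) (0 | 0)  =[or_idem →]=  0    ⊢ (((~ 0) & (d | (~ 0))) | ((~ (~ (~ 0))) & (d | (~ 0))))
(3) (~ (~ 0))  =[not_not →]=  0    ⊢ (((~ 0) & (d | (~ 0))) | ((~ 0) & (d | (~ 0))))
(4) (((~ 0) & (d | (~ 0))) | ((~ 0) & (d | (~ 0))))  =[or_idem →]=  ((~ 0) & (d | (~ 0)))
(5) (d | (~ 0))  =[or_comm →]=  ((~ 0) | d)    ⊢ ((~ 0) & ((~ 0) | d))
(6) ((~ 0) & ((~ 0) | d))  =[absorb_and →]=  (~ 0)
(7) (~ 0)  =[not_not ←]=  (~ (~ (~ 0)))
(8) (~ 0)  =[or_idem ←]=  ((~ 0) | (~ 0))    ⊢ (~ (~ ((~ 0) | (~ 0))))
(9) (~ (~ ((~ 0) | (~ 0))))  =[or_idem ←]=  ((~ (~ ((~ 0) | (~ 0)))) | (~ (~ ((~ 0) | (~ 0)))))    ⊢ E2

YES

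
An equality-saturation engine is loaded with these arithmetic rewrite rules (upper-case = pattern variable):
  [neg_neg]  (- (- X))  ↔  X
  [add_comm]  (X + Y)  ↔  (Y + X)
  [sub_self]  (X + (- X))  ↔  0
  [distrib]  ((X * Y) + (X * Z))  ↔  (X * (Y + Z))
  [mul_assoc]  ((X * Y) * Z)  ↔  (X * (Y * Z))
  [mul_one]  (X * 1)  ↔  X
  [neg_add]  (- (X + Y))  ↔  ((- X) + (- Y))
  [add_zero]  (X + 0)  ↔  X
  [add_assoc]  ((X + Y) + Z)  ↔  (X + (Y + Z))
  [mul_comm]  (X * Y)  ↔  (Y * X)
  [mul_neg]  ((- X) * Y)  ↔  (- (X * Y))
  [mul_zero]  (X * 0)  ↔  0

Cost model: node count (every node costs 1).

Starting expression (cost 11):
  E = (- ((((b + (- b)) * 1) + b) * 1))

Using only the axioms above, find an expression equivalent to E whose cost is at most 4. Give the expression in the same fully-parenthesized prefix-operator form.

1. [mul_one →] ((((b + (- b)) * 1) + b) * 1)  →  (((b + (- b)) * 1) + b);  E = (- (((b + (- b)) * 1) + b))
2. [sub_self →] (b + (- b))  →  0;  E = (- ((0 * 1) + b))
3. [mul_one →] (0 * 1)  →  0;  cost 4 ≤ 4, done

(- (0 + b))   [cost 4]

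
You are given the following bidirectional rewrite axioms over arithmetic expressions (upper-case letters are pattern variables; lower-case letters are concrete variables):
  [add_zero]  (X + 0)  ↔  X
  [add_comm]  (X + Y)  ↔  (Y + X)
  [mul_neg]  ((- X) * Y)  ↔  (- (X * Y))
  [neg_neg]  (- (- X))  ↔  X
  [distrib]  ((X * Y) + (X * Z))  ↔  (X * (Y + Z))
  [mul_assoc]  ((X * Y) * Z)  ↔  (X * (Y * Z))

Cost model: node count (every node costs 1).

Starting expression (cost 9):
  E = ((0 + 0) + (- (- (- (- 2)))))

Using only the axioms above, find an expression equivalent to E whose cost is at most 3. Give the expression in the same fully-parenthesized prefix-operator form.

(1) (- (- 2))  =[neg_neg →]=  2    ⊢ ((0 + 0) + (- (- 2)))
(2) (- (- 2))  =[neg_neg →]=  2    ⊢ ((0 + 0) + 2)
(3) (0 + 0)  =[add_zero →]=  0    ⊢ cost 3, within 3

(0 + 2)   [cost 3]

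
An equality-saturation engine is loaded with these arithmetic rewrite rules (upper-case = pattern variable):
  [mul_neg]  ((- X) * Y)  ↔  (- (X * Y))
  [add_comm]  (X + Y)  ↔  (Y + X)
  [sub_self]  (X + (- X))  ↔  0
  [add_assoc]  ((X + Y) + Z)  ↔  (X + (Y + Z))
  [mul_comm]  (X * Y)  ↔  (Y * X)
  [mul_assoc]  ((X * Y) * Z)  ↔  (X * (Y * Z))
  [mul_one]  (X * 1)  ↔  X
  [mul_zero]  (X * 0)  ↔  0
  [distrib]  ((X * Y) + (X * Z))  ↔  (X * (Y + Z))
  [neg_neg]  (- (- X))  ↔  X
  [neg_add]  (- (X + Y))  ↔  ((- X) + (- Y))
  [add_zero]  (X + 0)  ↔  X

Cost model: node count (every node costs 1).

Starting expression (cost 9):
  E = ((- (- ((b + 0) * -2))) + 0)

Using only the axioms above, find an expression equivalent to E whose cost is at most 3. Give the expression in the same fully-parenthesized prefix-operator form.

(b * -2)   [cost 3]

(1) ((- (- ((b + 0) * -2))) + 0)  =[add_zero →]=  (- (- ((b + 0) * -2)))
(2) (b + 0)  =[add_zero →]=  b    ⊢ (- (- (b * -2)))
(3) (- (- (b * -2)))  =[neg_neg →]=  (b * -2)    ⊢ cost 3, within 3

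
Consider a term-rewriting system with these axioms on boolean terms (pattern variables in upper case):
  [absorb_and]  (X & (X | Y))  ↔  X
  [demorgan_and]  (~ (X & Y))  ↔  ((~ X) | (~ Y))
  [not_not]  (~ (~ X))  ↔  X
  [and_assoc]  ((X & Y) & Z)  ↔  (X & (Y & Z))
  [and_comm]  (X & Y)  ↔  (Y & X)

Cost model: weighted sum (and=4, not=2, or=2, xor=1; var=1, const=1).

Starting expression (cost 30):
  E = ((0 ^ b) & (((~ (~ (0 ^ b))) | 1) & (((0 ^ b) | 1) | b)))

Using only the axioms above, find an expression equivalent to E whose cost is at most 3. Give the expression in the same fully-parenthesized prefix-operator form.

1. [not_not →] (~ (~ (0 ^ b)))  →  (0 ^ b);  E = ((0 ^ b) & (((0 ^ b) | 1) & (((0 ^ b) | 1) | b)))
2. [absorb_and →] (((0 ^ b) | 1) & (((0 ^ b) | 1) | b))  →  ((0 ^ b) | 1);  E = ((0 ^ b) & ((0 ^ b) | 1))
3. [absorb_and →] ((0 ^ b) & ((0 ^ b) | 1))  →  (0 ^ b);  cost 3 ≤ 3, done

(0 ^ b)   [cost 3]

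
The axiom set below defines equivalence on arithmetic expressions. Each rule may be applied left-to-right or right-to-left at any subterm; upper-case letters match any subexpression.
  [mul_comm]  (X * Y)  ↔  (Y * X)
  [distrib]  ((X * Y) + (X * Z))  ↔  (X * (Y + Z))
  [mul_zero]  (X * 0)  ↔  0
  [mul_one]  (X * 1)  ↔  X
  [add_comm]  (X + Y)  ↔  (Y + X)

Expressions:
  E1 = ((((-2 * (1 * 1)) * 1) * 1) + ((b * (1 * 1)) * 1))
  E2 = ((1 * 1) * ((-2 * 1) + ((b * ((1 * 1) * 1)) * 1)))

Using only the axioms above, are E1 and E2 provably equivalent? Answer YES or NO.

(1) ((-2 * (1 * 1)) * 1)  =[mul_one →]=  (-2 * (1 * 1))    ⊢ (((-2 * (1 * 1)) * 1) + ((b * (1 * 1)) * 1))
(2) (1 * 1)  =[mul_one →]=  1    ⊢ (((-2 * 1) * 1) + ((b * (1 * 1)) * 1))
(3) (1 * 1)  =[mul_one →]=  1    ⊢ (((-2 * 1) * 1) + ((b * 1) * 1))
(4) ((b * 1) * 1)  =[mul_one →]=  (b * 1)    ⊢ (((-2 * 1) * 1) + (b * 1))
(5) (b * 1)  =[mul_one →]=  b    ⊢ (((-2 * 1) * 1) + b)
(6) (((-2 * 1) * 1) + b)  =[add_comm →]=  (b + ((-2 * 1) * 1))
(7) (-2 * 1)  =[mul_one →]=  -2    ⊢ (b + (-2 * 1))
(8) (-2 * 1)  =[mul_one →]=  -2    ⊢ (b + -2)
(9) (b + -2)  =[mul_one ←]=  ((b + -2) * 1)
(10) b  =[mul_one ←]=  (b * 1)    ⊢ (((b * 1) + -2) * 1)
(11) (((b * 1) + -2) * 1)  =[mul_comm →]=  (1 * ((b * 1) + -2))
(12) b  =[mul_one ←]=  (b * 1)    ⊢ (1 * (((b * 1) * 1) + -2))
(13) 1  =[mul_one ←]=  (1 * 1)    ⊢ ((1 * 1) * (((b * 1) * 1) + -2))
(14) 1  =[mul_one ←]=  (1 * 1)    ⊢ ((1 * 1) * (((b * (1 * 1)) * 1) + -2))
(15) (((b * (1 * 1)) * 1) + -2)  =[add_comm →]=  (-2 + ((b * (1 * 1)) * 1))    ⊢ ((1 * 1) * (-2 + ((b * (1 * 1)) * 1)))
(16) -2  =[mul_one ←]=  (-2 * 1)    ⊢ ((1 * 1) * ((-2 * 1) + ((b * (1 * 1)) * 1)))
(17) 1  =[mul_one ←]=  (1 * 1)    ⊢ E2

YES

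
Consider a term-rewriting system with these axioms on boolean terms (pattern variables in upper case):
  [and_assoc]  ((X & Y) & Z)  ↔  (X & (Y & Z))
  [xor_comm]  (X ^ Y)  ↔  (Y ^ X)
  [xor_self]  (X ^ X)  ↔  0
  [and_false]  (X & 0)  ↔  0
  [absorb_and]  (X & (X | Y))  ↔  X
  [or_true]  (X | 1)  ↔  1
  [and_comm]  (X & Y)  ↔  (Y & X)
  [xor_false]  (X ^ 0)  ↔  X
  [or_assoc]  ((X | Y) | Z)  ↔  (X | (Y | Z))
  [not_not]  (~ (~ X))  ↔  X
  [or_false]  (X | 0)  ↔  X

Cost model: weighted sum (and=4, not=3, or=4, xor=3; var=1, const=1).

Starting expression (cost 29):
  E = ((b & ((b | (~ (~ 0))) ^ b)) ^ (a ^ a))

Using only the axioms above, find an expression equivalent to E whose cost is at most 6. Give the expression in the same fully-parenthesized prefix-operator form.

(b & 0)   [cost 6]

step 1: not_not (→) rewrites (~ (~ 0)) into 0, now ((b & ((b | 0) ^ b)) ^ (a ^ a))
step 2: xor_self (→) rewrites (a ^ a) into 0, now ((b & ((b | 0) ^ b)) ^ 0)
step 3: or_false (→) rewrites (b | 0) into b, now ((b & (b ^ b)) ^ 0)
step 4: xor_self (→) rewrites (b ^ b) into 0, now ((b & 0) ^ 0)
step 5: xor_false (→) rewrites ((b & 0) ^ 0) into (b & 0), reaching cost 6 (bound 6)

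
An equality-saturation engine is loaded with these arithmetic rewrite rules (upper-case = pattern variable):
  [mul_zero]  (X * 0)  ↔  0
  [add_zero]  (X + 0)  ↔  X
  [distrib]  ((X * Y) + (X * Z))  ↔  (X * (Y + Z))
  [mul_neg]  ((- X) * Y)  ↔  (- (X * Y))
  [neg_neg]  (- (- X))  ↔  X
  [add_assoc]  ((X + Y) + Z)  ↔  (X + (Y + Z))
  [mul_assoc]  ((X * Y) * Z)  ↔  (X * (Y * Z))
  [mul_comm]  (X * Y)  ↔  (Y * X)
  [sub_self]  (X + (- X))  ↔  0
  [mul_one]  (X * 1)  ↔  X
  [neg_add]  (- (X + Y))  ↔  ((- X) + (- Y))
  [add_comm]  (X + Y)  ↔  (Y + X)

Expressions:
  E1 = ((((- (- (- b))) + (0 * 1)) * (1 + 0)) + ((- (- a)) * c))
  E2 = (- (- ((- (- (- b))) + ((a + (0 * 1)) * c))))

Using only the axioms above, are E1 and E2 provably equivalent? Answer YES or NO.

(1) (- (- b))  =[neg_neg →]=  b    ⊢ ((((- b) + (0 * 1)) * (1 + 0)) + ((- (- a)) * c))
(2) (1 + 0)  =[add_zero →]=  1    ⊢ ((((- b) + (0 * 1)) * 1) + ((- (- a)) * c))
(3) (- (- a))  =[neg_neg →]=  a    ⊢ ((((- b) + (0 * 1)) * 1) + (a * c))
(4) (0 * 1)  =[mul_one →]=  0    ⊢ ((((- b) + 0) * 1) + (a * c))
(5) ((- b) + 0)  =[add_zero →]=  (- b)    ⊢ (((- b) * 1) + (a * c))
(6) ((- b) * 1)  =[mul_one →]=  (- b)    ⊢ ((- b) + (a * c))
(7) a  =[add_zero ←]=  (a + 0)    ⊢ ((- b) + ((a + 0) * c))
(8) 0  =[mul_one ←]=  (0 * 1)    ⊢ ((- b) + ((a + (0 * 1)) * c))
(9) b  =[neg_neg ←]=  (- (- b))    ⊢ ((- (- (- b))) + ((a + (0 * 1)) * c))
(10) ((- (- (- b))) + ((a + (0 * 1)) * c))  =[neg_neg ←]=  (- (- ((- (- (- b))) + ((a + (0 * 1)) * c))))    ⊢ E2

YES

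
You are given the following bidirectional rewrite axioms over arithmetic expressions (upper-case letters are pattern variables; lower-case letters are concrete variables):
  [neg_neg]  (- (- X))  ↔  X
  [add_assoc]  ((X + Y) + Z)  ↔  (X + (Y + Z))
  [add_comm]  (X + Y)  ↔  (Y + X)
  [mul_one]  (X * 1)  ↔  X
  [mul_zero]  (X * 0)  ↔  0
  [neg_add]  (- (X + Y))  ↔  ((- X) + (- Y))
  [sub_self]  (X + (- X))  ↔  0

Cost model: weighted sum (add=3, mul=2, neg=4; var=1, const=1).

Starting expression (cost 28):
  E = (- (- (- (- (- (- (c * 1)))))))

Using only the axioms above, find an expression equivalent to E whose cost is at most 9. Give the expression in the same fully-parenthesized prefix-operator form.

step 1: neg_neg (→) rewrites (- (- (- (c * 1)))) into (- (c * 1)), now (- (- (- (- (c * 1)))))
step 2: mul_one (→) rewrites (c * 1) into c, now (- (- (- (- c))))
step 3: neg_neg (→) rewrites (- (- (- (- c)))) into (- (- c)), reaching cost 9 (bound 9)

(- (- c))   [cost 9]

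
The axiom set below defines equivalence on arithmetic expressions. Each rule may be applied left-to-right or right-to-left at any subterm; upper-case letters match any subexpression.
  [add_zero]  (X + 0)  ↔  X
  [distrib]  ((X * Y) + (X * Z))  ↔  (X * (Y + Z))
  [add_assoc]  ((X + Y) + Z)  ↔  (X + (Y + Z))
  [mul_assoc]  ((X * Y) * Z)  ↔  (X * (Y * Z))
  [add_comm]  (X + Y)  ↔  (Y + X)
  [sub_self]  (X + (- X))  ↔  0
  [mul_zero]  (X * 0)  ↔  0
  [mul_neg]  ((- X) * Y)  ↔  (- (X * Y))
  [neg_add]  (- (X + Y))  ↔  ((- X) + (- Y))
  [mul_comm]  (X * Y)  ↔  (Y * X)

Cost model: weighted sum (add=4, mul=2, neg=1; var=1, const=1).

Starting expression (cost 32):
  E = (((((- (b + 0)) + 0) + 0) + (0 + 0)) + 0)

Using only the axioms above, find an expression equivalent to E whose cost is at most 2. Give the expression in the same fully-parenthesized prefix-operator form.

(- b)   [cost 2]

step 1: add_zero (→) rewrites (((- (b + 0)) + 0) + 0) into ((- (b + 0)) + 0), now ((((- (b + 0)) + 0) + (0 + 0)) + 0)
step 2: add_zero (→) rewrites (0 + 0) into 0, now ((((- (b + 0)) + 0) + 0) + 0)
step 3: add_zero (→) rewrites (b + 0) into b, now ((((- b) + 0) + 0) + 0)
step 4: add_zero (→) rewrites ((- b) + 0) into (- b), now (((- b) + 0) + 0)
step 5: add_zero (→) rewrites ((- b) + 0) into (- b), now ((- b) + 0)
step 6: add_zero (→) rewrites ((- b) + 0) into (- b), reaching cost 2 (bound 2)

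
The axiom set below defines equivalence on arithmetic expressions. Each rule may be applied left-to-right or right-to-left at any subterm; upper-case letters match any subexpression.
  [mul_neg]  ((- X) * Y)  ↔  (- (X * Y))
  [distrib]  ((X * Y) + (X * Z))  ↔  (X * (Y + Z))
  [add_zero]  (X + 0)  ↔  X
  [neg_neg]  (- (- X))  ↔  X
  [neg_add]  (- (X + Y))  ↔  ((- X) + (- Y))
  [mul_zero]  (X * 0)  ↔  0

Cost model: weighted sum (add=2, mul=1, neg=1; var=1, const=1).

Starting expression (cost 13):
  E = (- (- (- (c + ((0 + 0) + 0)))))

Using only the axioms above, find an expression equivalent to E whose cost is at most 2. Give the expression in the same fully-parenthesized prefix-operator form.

(- c)   [cost 2]

1. [add_zero →] (0 + 0)  →  0;  E = (- (- (- (c + (0 + 0)))))
2. [add_zero →] (0 + 0)  →  0;  E = (- (- (- (c + 0))))
3. [neg_neg →] (- (- (c + 0)))  →  (c + 0);  E = (- (c + 0))
4. [add_zero →] (c + 0)  →  c;  cost 2 ≤ 2, done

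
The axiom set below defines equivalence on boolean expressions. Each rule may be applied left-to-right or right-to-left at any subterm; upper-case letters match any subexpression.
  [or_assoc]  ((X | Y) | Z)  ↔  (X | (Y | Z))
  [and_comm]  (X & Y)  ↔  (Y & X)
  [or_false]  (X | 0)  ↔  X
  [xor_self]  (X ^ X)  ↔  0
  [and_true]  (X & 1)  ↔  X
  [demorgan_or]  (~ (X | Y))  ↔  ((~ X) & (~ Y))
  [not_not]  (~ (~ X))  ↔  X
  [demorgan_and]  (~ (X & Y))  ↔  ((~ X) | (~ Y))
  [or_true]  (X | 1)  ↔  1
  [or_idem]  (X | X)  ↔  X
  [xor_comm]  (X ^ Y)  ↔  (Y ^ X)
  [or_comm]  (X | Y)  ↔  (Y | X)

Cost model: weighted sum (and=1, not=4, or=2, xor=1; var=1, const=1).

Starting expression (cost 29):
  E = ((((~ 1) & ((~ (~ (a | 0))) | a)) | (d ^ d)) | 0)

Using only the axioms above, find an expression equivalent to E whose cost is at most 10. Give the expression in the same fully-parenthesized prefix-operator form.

((~ 1) & (a | a))   [cost 10]

(1) (~ (~ (a | 0)))  =[not_not →]=  (a | 0)    ⊢ ((((~ 1) & ((a | 0) | a)) | (d ^ d)) | 0)
(2) (d ^ d)  =[xor_self →]=  0    ⊢ ((((~ 1) & ((a | 0) | a)) | 0) | 0)
(3) ((a | 0) | a)  =[or_comm →]=  (a | (a | 0))    ⊢ ((((~ 1) & (a | (a | 0))) | 0) | 0)
(4) (a | 0)  =[or_false →]=  a    ⊢ ((((~ 1) & (a | a)) | 0) | 0)
(5) (((~ 1) & (a | a)) | 0)  =[or_false →]=  ((~ 1) & (a | a))    ⊢ (((~ 1) & (a | a)) | 0)
(6) (((~ 1) & (a | a)) | 0)  =[or_false →]=  ((~ 1) & (a | a))    ⊢ cost 10, within 10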